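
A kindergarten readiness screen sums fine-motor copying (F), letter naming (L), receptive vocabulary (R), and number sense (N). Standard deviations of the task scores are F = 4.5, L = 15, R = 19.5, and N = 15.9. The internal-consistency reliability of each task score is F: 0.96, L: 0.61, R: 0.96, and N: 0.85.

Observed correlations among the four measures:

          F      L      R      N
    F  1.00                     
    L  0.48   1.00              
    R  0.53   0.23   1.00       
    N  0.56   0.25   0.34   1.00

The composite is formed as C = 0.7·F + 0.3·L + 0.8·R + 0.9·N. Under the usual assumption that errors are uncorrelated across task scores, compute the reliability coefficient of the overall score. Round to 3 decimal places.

0.940

Var(C) = 0.7²·4.5² + 0.3²·15² + 0.8²·19.5² + 0.9²·15.9² + 2·[0.21·4.5·15·0.48 + 0.56·4.5·19.5·0.53 + 0.63·4.5·15.9·0.56 + 0.24·15·19.5·0.23 + 0.27·15·15.9·0.25 + 0.72·19.5·15.9·0.34] = 478.309 + 332.472 = 810.781.
Under uncorrelated errors the observed covariances equal the true-score covariances, so only the own-variance terms attenuate.
True-score variance = [0.7²·4.5²·0.96 + 0.3²·15²·0.61 + 0.8²·19.5²·0.96 + 0.9²·15.9²·0.85] + 332.472 = 429.563 + 332.472 = 762.035.
Reliability = 762.035 / 810.781 = 0.940.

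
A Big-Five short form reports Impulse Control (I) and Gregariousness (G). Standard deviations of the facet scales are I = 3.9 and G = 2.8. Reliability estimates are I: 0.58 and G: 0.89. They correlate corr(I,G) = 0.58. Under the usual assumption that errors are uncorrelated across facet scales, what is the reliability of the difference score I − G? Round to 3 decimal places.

0.302

Var(I−G) = 3.9² + 2.8² − 2·3.9·2.8·0.58 = 23.05 − 12.6672 = 10.3828.
Under uncorrelated errors the observed covariances equal the true-score covariances, so only the own-variance terms attenuate.
True-score variance = [3.9²·0.58 + 2.8²·0.89] − 12.6672 = 15.7994 − 12.6672 = 3.1322.
Reliability = 3.1322 / 10.3828 = 0.302.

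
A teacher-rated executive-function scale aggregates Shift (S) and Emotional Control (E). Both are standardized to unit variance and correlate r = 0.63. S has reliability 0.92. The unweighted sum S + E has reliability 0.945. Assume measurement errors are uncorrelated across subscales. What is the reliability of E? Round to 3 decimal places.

0.901

Var(S+E) = 2 + 2·0.63 = 3.260.
True-score variance = ρ_S + ρ_E + 2·0.63, so 0.945 = (0.92 + ρ_E + 1.26) / 3.260.
ρ_E = 0.945·3.260 − 0.92 − 1.26 = 0.901.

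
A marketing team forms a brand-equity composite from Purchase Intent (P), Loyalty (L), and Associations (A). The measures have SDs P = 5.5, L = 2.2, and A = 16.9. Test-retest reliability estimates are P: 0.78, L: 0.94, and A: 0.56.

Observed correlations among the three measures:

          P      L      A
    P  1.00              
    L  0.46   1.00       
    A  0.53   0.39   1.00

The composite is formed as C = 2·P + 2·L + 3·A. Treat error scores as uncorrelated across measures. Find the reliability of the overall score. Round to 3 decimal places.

Var(C) = 2²·5.5² + 2²·2.2² + 3²·16.9² + 2·[4·5.5·2.2·0.46 + 6·5.5·16.9·0.53 + 6·2.2·16.9·0.39] = 2710.85 + 809.692 = 3520.54.
Because errors are independent across components, Cov(Tᵢ,Tⱼ) = Cov(Xᵢ,Xⱼ); the off-diagonal part of the true-score variance is the same as above.
True-score variance = [2²·5.5²·0.78 + 2²·2.2²·0.94 + 3²·16.9²·0.56] + 809.692 = 1552.05 + 809.692 = 2361.75.
Reliability = 2361.75 / 3520.54 = 0.671.

0.671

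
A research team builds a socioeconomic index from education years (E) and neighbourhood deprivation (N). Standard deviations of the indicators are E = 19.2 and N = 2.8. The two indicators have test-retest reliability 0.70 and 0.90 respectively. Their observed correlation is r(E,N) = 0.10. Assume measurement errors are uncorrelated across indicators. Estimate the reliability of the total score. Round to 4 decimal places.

0.7124

Var(E+N) = 19.2² + 2.8² + 2·[19.2·2.8·0.10] = 376.48 + 10.752 = 387.232.
Under uncorrelated errors the observed covariances equal the true-score covariances, so only the own-variance terms attenuate.
True-score variance = [19.2²·0.70 + 2.8²·0.90] + 10.752 = 265.104 + 10.752 = 275.856.
Reliability = 275.856 / 387.232 = 0.7124.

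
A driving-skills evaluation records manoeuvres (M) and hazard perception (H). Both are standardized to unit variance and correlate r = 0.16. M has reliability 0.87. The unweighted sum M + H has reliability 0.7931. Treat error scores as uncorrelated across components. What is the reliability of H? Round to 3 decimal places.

Var(M+H) = 2 + 2·0.16 = 2.320.
True-score variance = ρ_M + ρ_H + 2·0.16, so 0.7931 = (0.87 + ρ_H + 0.32) / 2.320.
ρ_H = 0.7931·2.320 − 0.87 − 0.32 = 0.650.

0.650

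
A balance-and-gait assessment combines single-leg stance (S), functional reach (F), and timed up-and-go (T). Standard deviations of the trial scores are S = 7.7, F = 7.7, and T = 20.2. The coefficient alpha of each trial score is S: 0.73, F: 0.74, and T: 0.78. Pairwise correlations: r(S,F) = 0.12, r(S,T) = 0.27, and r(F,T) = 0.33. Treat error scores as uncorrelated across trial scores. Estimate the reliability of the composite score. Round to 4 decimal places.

Var(S+F+T) = 7.7² + 7.7² + 20.2² + 2·[7.7·7.7·0.12 + 7.7·20.2·0.27 + 7.7·20.2·0.33] = 526.62 + 200.878 = 727.498.
Under uncorrelated errors the observed covariances equal the true-score covariances, so only the own-variance terms attenuate.
True-score variance = [7.7²·0.73 + 7.7²·0.74 + 20.2²·0.78] + 200.878 = 405.427 + 200.878 = 606.305.
Reliability = 606.305 / 727.498 = 0.8334.

0.8334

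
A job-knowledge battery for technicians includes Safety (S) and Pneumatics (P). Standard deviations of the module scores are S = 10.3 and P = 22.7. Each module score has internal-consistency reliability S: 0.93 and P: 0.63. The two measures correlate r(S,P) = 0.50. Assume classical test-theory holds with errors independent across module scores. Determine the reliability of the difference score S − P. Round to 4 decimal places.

0.4889

Var(S−P) = 10.3² + 22.7² − 2·10.3·22.7·0.50 = 621.38 − 233.81 = 387.57.
Under uncorrelated errors the observed covariances equal the true-score covariances, so only the own-variance terms attenuate.
True-score variance = [10.3²·0.93 + 22.7²·0.63] − 233.81 = 423.296 − 233.81 = 189.486.
Reliability = 189.486 / 387.57 = 0.4889.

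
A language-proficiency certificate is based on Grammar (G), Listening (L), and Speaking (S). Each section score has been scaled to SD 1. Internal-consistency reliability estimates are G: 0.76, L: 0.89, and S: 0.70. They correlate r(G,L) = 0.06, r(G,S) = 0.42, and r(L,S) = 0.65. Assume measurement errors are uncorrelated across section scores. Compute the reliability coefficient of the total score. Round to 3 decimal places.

Var(G+L+S) = 3 + 2·[0.06 + 0.42 + 0.65] = 3 + 2.26 = 5.26.
Under uncorrelated errors the observed covariances equal the true-score covariances, so only the own-variance terms attenuate.
True-score variance = [0.76 + 0.89 + 0.70] + 2.26 = 2.35 + 2.26 = 4.61.
Reliability = 4.61 / 5.26 = 0.876.

0.876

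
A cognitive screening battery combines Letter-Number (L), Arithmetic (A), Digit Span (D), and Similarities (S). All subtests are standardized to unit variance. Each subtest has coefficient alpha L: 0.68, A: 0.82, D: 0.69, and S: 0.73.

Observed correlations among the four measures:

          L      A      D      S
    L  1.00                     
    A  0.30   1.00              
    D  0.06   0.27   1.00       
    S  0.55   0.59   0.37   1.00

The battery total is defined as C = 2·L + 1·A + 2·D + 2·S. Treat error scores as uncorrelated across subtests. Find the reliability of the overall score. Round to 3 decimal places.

Var(C) = 2² + 1 + 2² + 2² + 2·[2·0.30 + 4·0.06 + 4·0.55 + 2·0.27 + 2·0.59 + 4·0.37] = 13 + 12.48 = 25.48.
Under uncorrelated errors the observed covariances equal the true-score covariances, so only the own-variance terms attenuate.
True-score variance = [2²·0.68 + 0.82 + 2²·0.69 + 2²·0.73] + 12.48 = 9.22 + 12.48 = 21.7.
Reliability = 21.7 / 25.48 = 0.852.

0.852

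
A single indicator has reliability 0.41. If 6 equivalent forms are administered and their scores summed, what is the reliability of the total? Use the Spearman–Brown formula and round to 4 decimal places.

0.8066

ρ_k = kρ / (1 + (k−1)ρ) = 6·0.41 / (1 + 5·0.41) = 2.460 / 3.050 = 0.8066.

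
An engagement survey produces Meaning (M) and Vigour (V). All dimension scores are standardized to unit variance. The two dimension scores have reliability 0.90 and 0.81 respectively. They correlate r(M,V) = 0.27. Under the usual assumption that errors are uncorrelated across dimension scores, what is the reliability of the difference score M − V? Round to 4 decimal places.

0.8014

Var(M−V) = 1 + 1 − 2·0.27 = 2 − 0.54 = 1.46.
Under uncorrelated errors the observed covariances equal the true-score covariances, so only the own-variance terms attenuate.
True-score variance = [0.90 + 0.81] − 0.54 = 1.71 − 0.54 = 1.17.
Reliability = 1.17 / 1.46 = 0.8014.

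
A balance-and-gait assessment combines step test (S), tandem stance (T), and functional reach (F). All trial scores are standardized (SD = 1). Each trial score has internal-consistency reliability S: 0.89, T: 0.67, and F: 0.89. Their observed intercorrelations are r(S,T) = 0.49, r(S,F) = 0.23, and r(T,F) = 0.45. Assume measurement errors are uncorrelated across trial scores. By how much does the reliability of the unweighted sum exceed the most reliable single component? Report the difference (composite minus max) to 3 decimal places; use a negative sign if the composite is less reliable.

Var(sum) = 3 + 2.34 = 5.34; true-score variance = 2.45 + 2.34 = 4.79; composite reliability = 0.8970.
Max component reliability = 0.8900.
Difference = 0.8970 − 0.8900 = 0.007.

0.007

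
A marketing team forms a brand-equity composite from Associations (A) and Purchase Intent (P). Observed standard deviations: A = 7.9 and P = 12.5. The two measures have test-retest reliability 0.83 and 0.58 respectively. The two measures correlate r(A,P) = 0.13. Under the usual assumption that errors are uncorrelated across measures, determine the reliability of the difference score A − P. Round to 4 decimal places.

0.6050

Var(A−P) = 7.9² + 12.5² − 2·7.9·12.5·0.13 = 218.66 − 25.675 = 192.985.
With uncorrelated errors the cross-covariances are all true-score covariance, so they carry over unchanged; only the diagonal terms shrink to ρᵢσᵢ².
True-score variance = [7.9²·0.83 + 12.5²·0.58] − 25.675 = 142.425 − 25.675 = 116.75.
Reliability = 116.75 / 192.985 = 0.6050.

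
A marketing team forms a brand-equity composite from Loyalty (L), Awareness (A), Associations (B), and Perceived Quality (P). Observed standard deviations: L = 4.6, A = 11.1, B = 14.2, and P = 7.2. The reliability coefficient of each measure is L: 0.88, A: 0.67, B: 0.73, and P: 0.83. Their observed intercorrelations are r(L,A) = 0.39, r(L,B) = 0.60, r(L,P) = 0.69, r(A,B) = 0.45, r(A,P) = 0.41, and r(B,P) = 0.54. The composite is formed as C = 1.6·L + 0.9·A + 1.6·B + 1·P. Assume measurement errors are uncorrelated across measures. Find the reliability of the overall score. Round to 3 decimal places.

0.874

Var(C) = 1.6²·4.6² + 0.9²·11.1² + 1.6²·14.2² + 7.2² + 2·[1.44·4.6·11.1·0.39 + 2.56·4.6·14.2·0.60 + 1.6·4.6·7.2·0.69 + 1.44·11.1·14.2·0.45 + 0.9·11.1·7.2·0.41 + 1.6·14.2·7.2·0.54] = 722.008 + 771.07 = 1493.08.
Under uncorrelated errors the observed covariances equal the true-score covariances, so only the own-variance terms attenuate.
True-score variance = [1.6²·4.6²·0.88 + 0.9²·11.1²·0.67 + 1.6²·14.2²·0.73 + 7.2²·0.83] + 771.07 = 534.387 + 771.07 = 1305.46.
Reliability = 1305.46 / 1493.08 = 0.874.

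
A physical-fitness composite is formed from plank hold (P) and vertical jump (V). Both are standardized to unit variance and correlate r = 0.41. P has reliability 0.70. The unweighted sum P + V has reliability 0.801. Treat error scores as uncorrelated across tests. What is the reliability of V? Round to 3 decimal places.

0.739

Var(P+V) = 2 + 2·0.41 = 2.820.
True-score variance = ρ_P + ρ_V + 2·0.41, so 0.801 = (0.70 + ρ_V + 0.82) / 2.820.
ρ_V = 0.801·2.820 − 0.70 − 0.82 = 0.739.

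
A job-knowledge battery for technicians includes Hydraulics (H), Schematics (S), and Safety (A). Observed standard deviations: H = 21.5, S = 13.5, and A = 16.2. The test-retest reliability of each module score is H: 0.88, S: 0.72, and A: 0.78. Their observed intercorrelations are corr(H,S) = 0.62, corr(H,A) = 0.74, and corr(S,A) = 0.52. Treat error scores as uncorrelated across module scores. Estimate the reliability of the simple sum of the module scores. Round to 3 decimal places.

0.918

Var(H+S+A) = 21.5² + 13.5² + 16.2² + 2·[21.5·13.5·0.62 + 21.5·16.2·0.74 + 13.5·16.2·0.52] = 906.94 + 1102.84 = 2009.78.
With uncorrelated errors the cross-covariances are all true-score covariance, so they carry over unchanged; only the diagonal terms shrink to ρᵢσᵢ².
True-score variance = [21.5²·0.88 + 13.5²·0.72 + 16.2²·0.78] + 1102.84 = 742.703 + 1102.84 = 1845.55.
Reliability = 1845.55 / 2009.78 = 0.918.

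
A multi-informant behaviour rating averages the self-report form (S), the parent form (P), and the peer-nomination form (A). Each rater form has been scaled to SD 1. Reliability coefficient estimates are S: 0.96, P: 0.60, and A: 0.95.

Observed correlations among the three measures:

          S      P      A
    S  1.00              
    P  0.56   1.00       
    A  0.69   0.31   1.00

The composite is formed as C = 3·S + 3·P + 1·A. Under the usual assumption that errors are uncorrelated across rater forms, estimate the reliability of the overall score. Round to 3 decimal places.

0.886

Var(C) = 3² + 3² + 1 + 2·[9·0.56 + 3·0.69 + 3·0.31] = 19 + 16.08 = 35.08.
Because errors are independent across components, Cov(Tᵢ,Tⱼ) = Cov(Xᵢ,Xⱼ); the off-diagonal part of the true-score variance is the same as above.
True-score variance = [3²·0.96 + 3²·0.60 + 0.95] + 16.08 = 14.99 + 16.08 = 31.07.
Reliability = 31.07 / 35.08 = 0.886.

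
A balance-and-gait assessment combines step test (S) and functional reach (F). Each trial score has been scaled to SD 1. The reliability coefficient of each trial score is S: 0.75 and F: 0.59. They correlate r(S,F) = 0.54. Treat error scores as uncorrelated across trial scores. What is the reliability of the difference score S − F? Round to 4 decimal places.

Var(S−F) = 1 + 1 − 2·0.54 = 2 − 1.08 = 0.92.
Because errors are independent across components, Cov(Tᵢ,Tⱼ) = Cov(Xᵢ,Xⱼ); the off-diagonal part of the true-score variance is the same as above.
True-score variance = [0.75 + 0.59] − 1.08 = 1.34 − 1.08 = 0.26.
Reliability = 0.26 / 0.92 = 0.2826.

0.2826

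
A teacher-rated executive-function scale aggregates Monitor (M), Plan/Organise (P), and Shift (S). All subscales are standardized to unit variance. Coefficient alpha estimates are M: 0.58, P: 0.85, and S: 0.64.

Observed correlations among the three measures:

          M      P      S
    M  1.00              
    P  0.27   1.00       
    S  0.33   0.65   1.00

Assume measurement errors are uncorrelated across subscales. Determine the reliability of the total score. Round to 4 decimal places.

Var(M+P+S) = 3 + 2·[0.27 + 0.33 + 0.65] = 3 + 2.5 = 5.5.
Under uncorrelated errors the observed covariances equal the true-score covariances, so only the own-variance terms attenuate.
True-score variance = [0.58 + 0.85 + 0.64] + 2.5 = 2.07 + 2.5 = 4.57.
Reliability = 4.57 / 5.5 = 0.8309.

0.8309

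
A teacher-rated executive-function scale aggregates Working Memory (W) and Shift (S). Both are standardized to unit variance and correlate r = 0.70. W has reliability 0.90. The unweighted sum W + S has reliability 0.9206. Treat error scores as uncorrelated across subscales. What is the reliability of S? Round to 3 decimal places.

Var(W+S) = 2 + 2·0.70 = 3.400.
True-score variance = ρ_W + ρ_S + 2·0.70, so 0.9206 = (0.90 + ρ_S + 1.40) / 3.400.
ρ_S = 0.9206·3.400 − 0.90 − 1.40 = 0.830.

0.830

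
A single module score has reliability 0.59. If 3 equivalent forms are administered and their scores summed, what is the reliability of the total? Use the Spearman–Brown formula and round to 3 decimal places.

0.812

ρ_k = kρ / (1 + (k−1)ρ) = 3·0.59 / (1 + 2·0.59) = 1.770 / 2.180 = 0.812.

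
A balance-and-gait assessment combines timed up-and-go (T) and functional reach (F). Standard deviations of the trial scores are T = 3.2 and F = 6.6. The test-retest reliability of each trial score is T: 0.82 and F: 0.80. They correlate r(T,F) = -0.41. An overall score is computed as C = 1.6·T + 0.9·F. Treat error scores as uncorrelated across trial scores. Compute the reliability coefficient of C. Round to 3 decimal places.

0.678

Var(C) = 1.6²·3.2² + 0.9²·6.6² + 2·[1.44·3.2·6.6·(-0.41)] = 61.498 − 24.9385 = 36.5595.
With uncorrelated errors the cross-covariances are all true-score covariance, so they carry over unchanged; only the diagonal terms shrink to ρᵢσᵢ².
True-score variance = [1.6²·3.2²·0.82 + 0.9²·6.6²·0.80] − 24.9385 = 49.7227 − 24.9385 = 24.7842.
Reliability = 24.7842 / 36.5595 = 0.678.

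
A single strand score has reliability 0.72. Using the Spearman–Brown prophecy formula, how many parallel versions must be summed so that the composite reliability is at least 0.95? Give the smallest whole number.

8

k ≥ ρ*(1−ρ₁)/(ρ₁(1−ρ*)) = 0.95·0.28 / (0.72·0.05) = 7.389.
Smallest integer k = 8.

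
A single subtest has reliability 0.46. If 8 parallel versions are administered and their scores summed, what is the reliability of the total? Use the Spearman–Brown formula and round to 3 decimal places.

0.872

ρ_k = kρ / (1 + (k−1)ρ) = 8·0.46 / (1 + 7·0.46) = 3.680 / 4.220 = 0.872.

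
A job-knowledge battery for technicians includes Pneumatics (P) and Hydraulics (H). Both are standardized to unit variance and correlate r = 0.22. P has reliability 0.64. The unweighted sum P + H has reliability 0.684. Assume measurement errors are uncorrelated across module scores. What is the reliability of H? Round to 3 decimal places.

0.589

Var(P+H) = 2 + 2·0.22 = 2.440.
True-score variance = ρ_P + ρ_H + 2·0.22, so 0.684 = (0.64 + ρ_H + 0.44) / 2.440.
ρ_H = 0.684·2.440 − 0.64 − 0.44 = 0.589.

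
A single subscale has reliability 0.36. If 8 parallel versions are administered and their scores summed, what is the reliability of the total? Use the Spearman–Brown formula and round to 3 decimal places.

ρ_k = kρ / (1 + (k−1)ρ) = 8·0.36 / (1 + 7·0.36) = 2.880 / 3.520 = 0.818.

0.818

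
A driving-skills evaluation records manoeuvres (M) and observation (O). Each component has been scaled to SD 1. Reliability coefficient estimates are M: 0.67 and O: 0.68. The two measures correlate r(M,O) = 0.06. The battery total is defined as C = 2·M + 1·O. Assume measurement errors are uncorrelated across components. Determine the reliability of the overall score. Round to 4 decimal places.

0.6870

Var(C) = 2² + 1 + 2·[2·0.06] = 5 + 0.24 = 5.24.
Because errors are independent across components, Cov(Tᵢ,Tⱼ) = Cov(Xᵢ,Xⱼ); the off-diagonal part of the true-score variance is the same as above.
True-score variance = [2²·0.67 + 0.68] + 0.24 = 3.36 + 0.24 = 3.6.
Reliability = 3.6 / 5.24 = 0.6870.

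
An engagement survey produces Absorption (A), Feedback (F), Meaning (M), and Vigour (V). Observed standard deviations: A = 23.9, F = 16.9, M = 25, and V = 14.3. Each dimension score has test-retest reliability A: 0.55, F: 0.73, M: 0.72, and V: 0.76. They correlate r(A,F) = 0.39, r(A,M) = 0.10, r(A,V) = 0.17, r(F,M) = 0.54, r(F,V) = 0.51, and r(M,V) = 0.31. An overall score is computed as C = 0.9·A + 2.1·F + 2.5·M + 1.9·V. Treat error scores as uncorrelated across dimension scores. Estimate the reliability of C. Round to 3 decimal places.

0.847

Var(C) = 0.9²·23.9² + 2.1²·16.9² + 2.5²·25² + 1.9²·14.3² + 2·[1.89·23.9·16.9·0.39 + 2.25·23.9·25·0.10 + 1.71·23.9·14.3·0.17 + 5.25·16.9·25·0.54 + 3.99·16.9·14.3·0.51 + 4.75·25·14.3·0.31] = 6366.68 + 5494.99 = 11861.7.
With uncorrelated errors the cross-covariances are all true-score covariance, so they carry over unchanged; only the diagonal terms shrink to ρᵢσᵢ².
True-score variance = [0.9²·23.9²·0.55 + 2.1²·16.9²·0.73 + 2.5²·25²·0.72 + 1.9²·14.3²·0.76] + 5494.99 = 4547.48 + 5494.99 = 10042.5.
Reliability = 10042.5 / 11861.7 = 0.847.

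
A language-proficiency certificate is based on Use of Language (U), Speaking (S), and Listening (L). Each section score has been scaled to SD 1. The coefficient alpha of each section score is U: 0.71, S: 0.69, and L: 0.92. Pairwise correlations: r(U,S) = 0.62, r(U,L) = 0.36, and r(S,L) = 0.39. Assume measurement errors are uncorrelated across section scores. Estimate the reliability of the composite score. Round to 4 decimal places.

Var(U+S+L) = 3 + 2·[0.62 + 0.36 + 0.39] = 3 + 2.74 = 5.74.
Under uncorrelated errors the observed covariances equal the true-score covariances, so only the own-variance terms attenuate.
True-score variance = [0.71 + 0.69 + 0.92] + 2.74 = 2.32 + 2.74 = 5.06.
Reliability = 5.06 / 5.74 = 0.8815.

0.8815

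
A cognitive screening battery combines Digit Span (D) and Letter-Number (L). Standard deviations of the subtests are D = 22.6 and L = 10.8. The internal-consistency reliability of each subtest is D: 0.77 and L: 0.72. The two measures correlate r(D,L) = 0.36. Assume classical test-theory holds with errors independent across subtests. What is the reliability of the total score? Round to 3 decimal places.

Var(D+L) = 22.6² + 10.8² + 2·[22.6·10.8·0.36] = 627.4 + 175.738 = 803.138.
Because errors are independent across components, Cov(Tᵢ,Tⱼ) = Cov(Xᵢ,Xⱼ); the off-diagonal part of the true-score variance is the same as above.
True-score variance = [22.6²·0.77 + 10.8²·0.72] + 175.738 = 477.266 + 175.738 = 653.004.
Reliability = 653.004 / 803.138 = 0.813.

0.813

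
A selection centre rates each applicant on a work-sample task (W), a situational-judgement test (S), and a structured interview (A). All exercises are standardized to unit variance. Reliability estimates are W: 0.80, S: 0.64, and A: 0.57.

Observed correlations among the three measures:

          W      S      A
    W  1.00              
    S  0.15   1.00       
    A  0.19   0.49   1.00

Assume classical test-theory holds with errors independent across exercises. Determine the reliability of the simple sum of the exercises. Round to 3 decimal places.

0.788

Var(W+S+A) = 3 + 2·[0.15 + 0.19 + 0.49] = 3 + 1.66 = 4.66.
Under uncorrelated errors the observed covariances equal the true-score covariances, so only the own-variance terms attenuate.
True-score variance = [0.80 + 0.64 + 0.57] + 1.66 = 2.01 + 1.66 = 3.67.
Reliability = 3.67 / 4.66 = 0.788.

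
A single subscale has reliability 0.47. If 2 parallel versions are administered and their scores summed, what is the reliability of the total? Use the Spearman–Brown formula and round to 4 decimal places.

ρ_k = kρ / (1 + (k−1)ρ) = 2·0.47 / (1 + 1·0.47) = 0.940 / 1.470 = 0.6395.

0.6395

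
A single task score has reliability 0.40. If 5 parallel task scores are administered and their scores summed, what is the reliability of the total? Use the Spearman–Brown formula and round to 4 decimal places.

ρ_k = kρ / (1 + (k−1)ρ) = 5·0.40 / (1 + 4·0.40) = 2.000 / 2.600 = 0.7692.

0.7692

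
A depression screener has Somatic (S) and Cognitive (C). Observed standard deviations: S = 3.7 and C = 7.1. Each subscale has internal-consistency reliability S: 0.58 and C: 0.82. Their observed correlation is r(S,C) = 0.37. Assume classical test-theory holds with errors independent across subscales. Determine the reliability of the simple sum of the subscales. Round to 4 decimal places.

0.8226

Var(S+C) = 3.7² + 7.1² + 2·[3.7·7.1·0.37] = 64.1 + 19.4398 = 83.5398.
Because errors are independent across components, Cov(Tᵢ,Tⱼ) = Cov(Xᵢ,Xⱼ); the off-diagonal part of the true-score variance is the same as above.
True-score variance = [3.7²·0.58 + 7.1²·0.82] + 19.4398 = 49.2764 + 19.4398 = 68.7162.
Reliability = 68.7162 / 83.5398 = 0.8226.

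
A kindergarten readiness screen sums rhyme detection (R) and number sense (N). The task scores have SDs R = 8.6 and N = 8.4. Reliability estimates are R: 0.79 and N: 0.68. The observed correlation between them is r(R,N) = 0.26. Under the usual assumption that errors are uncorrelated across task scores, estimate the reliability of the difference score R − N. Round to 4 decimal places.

0.6437

Var(R−N) = 8.6² + 8.4² − 2·8.6·8.4·0.26 = 144.52 − 37.5648 = 106.955.
Under uncorrelated errors the observed covariances equal the true-score covariances, so only the own-variance terms attenuate.
True-score variance = [8.6²·0.79 + 8.4²·0.68] − 37.5648 = 106.409 − 37.5648 = 68.8444.
Reliability = 68.8444 / 106.955 = 0.6437.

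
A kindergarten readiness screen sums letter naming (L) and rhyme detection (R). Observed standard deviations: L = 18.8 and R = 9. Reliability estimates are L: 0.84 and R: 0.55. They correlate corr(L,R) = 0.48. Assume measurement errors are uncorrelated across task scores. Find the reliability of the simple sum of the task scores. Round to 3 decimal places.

0.844

Var(L+R) = 18.8² + 9² + 2·[18.8·9·0.48] = 434.44 + 162.432 = 596.872.
Under uncorrelated errors the observed covariances equal the true-score covariances, so only the own-variance terms attenuate.
True-score variance = [18.8²·0.84 + 9²·0.55] + 162.432 = 341.44 + 162.432 = 503.872.
Reliability = 503.872 / 596.872 = 0.844.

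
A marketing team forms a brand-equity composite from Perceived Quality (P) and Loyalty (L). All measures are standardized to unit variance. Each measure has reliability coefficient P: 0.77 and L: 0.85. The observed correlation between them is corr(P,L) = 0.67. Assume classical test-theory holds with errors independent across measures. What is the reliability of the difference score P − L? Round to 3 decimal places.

Var(P−L) = 1 + 1 − 2·0.67 = 2 − 1.34 = 0.66.
Because errors are independent across components, Cov(Tᵢ,Tⱼ) = Cov(Xᵢ,Xⱼ); the off-diagonal part of the true-score variance is the same as above.
True-score variance = [0.77 + 0.85] − 1.34 = 1.62 − 1.34 = 0.28.
Reliability = 0.28 / 0.66 = 0.424.

0.424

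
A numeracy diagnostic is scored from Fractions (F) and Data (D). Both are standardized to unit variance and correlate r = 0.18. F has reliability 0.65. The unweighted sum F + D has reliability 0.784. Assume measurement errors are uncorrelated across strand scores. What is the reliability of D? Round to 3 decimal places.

0.840

Var(F+D) = 2 + 2·0.18 = 2.360.
True-score variance = ρ_F + ρ_D + 2·0.18, so 0.784 = (0.65 + ρ_D + 0.36) / 2.360.
ρ_D = 0.784·2.360 − 0.65 − 0.36 = 0.840.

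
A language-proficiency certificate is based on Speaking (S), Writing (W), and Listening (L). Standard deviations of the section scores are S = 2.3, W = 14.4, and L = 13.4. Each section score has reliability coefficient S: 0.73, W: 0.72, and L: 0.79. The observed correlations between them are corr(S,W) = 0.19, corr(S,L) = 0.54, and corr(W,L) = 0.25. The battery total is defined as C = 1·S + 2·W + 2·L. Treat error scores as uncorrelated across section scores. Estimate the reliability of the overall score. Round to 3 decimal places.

0.811

Var(C) = 2.3² + 2²·14.4² + 2²·13.4² + 2·[2·2.3·14.4·0.19 + 2·2.3·13.4·0.54 + 4·14.4·13.4·0.25] = 1552.97 + 477.662 = 2030.63.
Because errors are independent across components, Cov(Tᵢ,Tⱼ) = Cov(Xᵢ,Xⱼ); the off-diagonal part of the true-score variance is the same as above.
True-score variance = [2.3²·0.73 + 2²·14.4²·0.72 + 2²·13.4²·0.79] + 477.662 = 1168.47 + 477.662 = 1646.13.
Reliability = 1646.13 / 2030.63 = 0.811.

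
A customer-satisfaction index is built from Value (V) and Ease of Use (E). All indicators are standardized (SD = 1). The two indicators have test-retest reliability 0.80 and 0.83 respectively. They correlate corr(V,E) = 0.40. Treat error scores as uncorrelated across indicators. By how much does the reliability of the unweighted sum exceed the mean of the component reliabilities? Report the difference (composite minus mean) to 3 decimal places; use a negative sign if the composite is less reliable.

0.053

Var(sum) = 2 + 0.8 = 2.8; true-score variance = 1.63 + 0.8 = 2.43; composite reliability = 0.8679.
Mean component reliability = 0.8150.
Difference = 0.8679 − 0.8150 = 0.053.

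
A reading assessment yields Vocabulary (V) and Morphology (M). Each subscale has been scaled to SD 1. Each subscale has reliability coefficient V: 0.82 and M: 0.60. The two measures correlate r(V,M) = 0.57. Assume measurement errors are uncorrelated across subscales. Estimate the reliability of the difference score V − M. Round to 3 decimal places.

0.326

Var(V−M) = 1 + 1 − 2·0.57 = 2 − 1.14 = 0.86.
Under uncorrelated errors the observed covariances equal the true-score covariances, so only the own-variance terms attenuate.
True-score variance = [0.82 + 0.60] − 1.14 = 1.42 − 1.14 = 0.28.
Reliability = 0.28 / 0.86 = 0.326.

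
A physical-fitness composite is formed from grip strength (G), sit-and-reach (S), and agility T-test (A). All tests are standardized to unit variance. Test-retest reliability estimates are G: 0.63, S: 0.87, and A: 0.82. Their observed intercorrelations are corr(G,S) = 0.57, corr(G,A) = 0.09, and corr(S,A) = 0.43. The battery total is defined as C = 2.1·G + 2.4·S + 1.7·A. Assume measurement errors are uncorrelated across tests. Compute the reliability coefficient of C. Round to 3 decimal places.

0.874

Var(C) = 2.1² + 2.4² + 1.7² + 2·[5.04·0.57 + 3.57·0.09 + 4.08·0.43] = 13.06 + 9.897 = 22.957.
Because errors are independent across components, Cov(Tᵢ,Tⱼ) = Cov(Xᵢ,Xⱼ); the off-diagonal part of the true-score variance is the same as above.
True-score variance = [2.1²·0.63 + 2.4²·0.87 + 1.7²·0.82] + 9.897 = 10.1593 + 9.897 = 20.0563.
Reliability = 20.0563 / 22.957 = 0.874.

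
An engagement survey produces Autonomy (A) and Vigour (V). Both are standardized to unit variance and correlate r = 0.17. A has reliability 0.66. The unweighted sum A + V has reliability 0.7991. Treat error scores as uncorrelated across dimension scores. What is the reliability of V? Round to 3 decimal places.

Var(A+V) = 2 + 2·0.17 = 2.340.
True-score variance = ρ_A + ρ_V + 2·0.17, so 0.7991 = (0.66 + ρ_V + 0.34) / 2.340.
ρ_V = 0.7991·2.340 − 0.66 − 0.34 = 0.870.

0.870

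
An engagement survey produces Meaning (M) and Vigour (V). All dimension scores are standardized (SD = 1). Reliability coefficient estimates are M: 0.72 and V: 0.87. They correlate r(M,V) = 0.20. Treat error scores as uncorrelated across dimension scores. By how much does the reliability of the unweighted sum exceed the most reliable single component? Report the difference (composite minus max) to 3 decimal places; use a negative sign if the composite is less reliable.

Var(sum) = 2 + 0.4 = 2.4; true-score variance = 1.59 + 0.4 = 1.99; composite reliability = 0.8292.
Max component reliability = 0.8700.
Difference = 0.8292 − 0.8700 = -0.041.

-0.041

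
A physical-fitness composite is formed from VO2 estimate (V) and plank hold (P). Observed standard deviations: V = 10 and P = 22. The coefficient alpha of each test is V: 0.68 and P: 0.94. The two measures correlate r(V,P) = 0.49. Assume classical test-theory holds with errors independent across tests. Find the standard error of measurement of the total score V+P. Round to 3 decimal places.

7.813

Var(total) = 584 + 215.6 = 799.6.
True-score variance = 522.96 + 215.6 = 738.56, so reliability = 0.9237.
Error variance = 799.6 − 738.56 = 61.04; SEM = √61.04 = 7.813.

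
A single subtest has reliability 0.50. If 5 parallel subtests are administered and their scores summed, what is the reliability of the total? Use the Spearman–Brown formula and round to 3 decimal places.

0.833

ρ_k = kρ / (1 + (k−1)ρ) = 5·0.50 / (1 + 4·0.50) = 2.500 / 3.000 = 0.833.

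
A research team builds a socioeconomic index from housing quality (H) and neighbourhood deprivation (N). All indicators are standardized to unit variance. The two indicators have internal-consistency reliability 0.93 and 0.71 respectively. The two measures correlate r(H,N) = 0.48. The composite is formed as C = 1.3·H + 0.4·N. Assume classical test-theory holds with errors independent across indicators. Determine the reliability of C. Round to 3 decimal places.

Var(C) = 1.3² + 0.4² + 2·[0.52·0.48] = 1.85 + 0.4992 = 2.3492.
Because errors are independent across components, Cov(Tᵢ,Tⱼ) = Cov(Xᵢ,Xⱼ); the off-diagonal part of the true-score variance is the same as above.
True-score variance = [1.3²·0.93 + 0.4²·0.71] + 0.4992 = 1.6853 + 0.4992 = 2.1845.
Reliability = 2.1845 / 2.3492 = 0.930.

0.930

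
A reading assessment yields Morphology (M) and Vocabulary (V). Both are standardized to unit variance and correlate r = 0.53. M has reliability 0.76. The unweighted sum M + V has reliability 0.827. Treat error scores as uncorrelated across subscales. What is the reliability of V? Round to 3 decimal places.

Var(M+V) = 2 + 2·0.53 = 3.060.
True-score variance = ρ_M + ρ_V + 2·0.53, so 0.827 = (0.76 + ρ_V + 1.06) / 3.060.
ρ_V = 0.827·3.060 − 0.76 − 1.06 = 0.711.

0.711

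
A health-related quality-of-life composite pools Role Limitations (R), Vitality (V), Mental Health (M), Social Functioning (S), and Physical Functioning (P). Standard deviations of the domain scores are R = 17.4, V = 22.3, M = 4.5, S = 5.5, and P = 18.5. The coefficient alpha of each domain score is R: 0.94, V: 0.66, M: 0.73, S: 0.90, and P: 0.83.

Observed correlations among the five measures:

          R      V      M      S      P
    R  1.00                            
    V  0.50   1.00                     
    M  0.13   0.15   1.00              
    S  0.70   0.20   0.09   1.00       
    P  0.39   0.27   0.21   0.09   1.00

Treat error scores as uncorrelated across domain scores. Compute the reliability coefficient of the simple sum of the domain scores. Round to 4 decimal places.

Var(R+V+M+S+P) = 17.4² + 22.3² + 4.5² + 5.5² + 18.5² + 2·[17.4·22.3·0.50 + 17.4·4.5·0.13 + 17.4·5.5·0.70 + 17.4·18.5·0.39 + 22.3·4.5·0.15 + 22.3·5.5·0.20 + 22.3·18.5·0.27 + 4.5·5.5·0.09 + 4.5·18.5·0.21 + 5.5·18.5·0.09] = 1192.8 + 1153.12 = 2345.92.
Under uncorrelated errors the observed covariances equal the true-score covariances, so only the own-variance terms attenuate.
True-score variance = [17.4²·0.94 + 22.3²·0.66 + 4.5²·0.73 + 5.5²·0.90 + 18.5²·0.83] + 1153.12 = 938.881 + 1153.12 = 2092.
Reliability = 2092 / 2345.92 = 0.8918.

0.8918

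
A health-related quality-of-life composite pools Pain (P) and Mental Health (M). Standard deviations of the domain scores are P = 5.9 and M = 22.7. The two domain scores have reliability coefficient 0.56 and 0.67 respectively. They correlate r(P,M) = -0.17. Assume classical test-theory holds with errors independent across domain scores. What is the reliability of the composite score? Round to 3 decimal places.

Var(P+M) = 5.9² + 22.7² + 2·[5.9·22.7·(-0.17)] = 550.1 − 45.5362 = 504.564.
Under uncorrelated errors the observed covariances equal the true-score covariances, so only the own-variance terms attenuate.
True-score variance = [5.9²·0.56 + 22.7²·0.67] − 45.5362 = 364.738 − 45.5362 = 319.202.
Reliability = 319.202 / 504.564 = 0.633.

0.633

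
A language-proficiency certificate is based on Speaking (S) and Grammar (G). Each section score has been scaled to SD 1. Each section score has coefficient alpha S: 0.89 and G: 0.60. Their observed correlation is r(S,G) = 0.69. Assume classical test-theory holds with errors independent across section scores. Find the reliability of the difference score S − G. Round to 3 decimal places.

Var(S−G) = 1 + 1 − 2·0.69 = 2 − 1.38 = 0.62.
Under uncorrelated errors the observed covariances equal the true-score covariances, so only the own-variance terms attenuate.
True-score variance = [0.89 + 0.60] − 1.38 = 1.49 − 1.38 = 0.11.
Reliability = 0.11 / 0.62 = 0.177.

0.177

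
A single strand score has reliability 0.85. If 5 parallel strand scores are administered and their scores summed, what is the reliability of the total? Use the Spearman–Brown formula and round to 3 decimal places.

0.966

ρ_k = kρ / (1 + (k−1)ρ) = 5·0.85 / (1 + 4·0.85) = 4.250 / 4.400 = 0.966.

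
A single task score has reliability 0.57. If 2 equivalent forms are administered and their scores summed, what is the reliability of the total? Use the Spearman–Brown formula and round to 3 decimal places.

0.726

ρ_k = kρ / (1 + (k−1)ρ) = 2·0.57 / (1 + 1·0.57) = 1.140 / 1.570 = 0.726.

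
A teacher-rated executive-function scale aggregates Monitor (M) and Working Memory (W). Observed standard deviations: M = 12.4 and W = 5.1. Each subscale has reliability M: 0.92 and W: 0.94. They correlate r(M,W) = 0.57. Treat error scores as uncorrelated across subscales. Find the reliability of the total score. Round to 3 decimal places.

0.945

Var(M+W) = 12.4² + 5.1² + 2·[12.4·5.1·0.57] = 179.77 + 72.0936 = 251.864.
Because errors are independent across components, Cov(Tᵢ,Tⱼ) = Cov(Xᵢ,Xⱼ); the off-diagonal part of the true-score variance is the same as above.
True-score variance = [12.4²·0.92 + 5.1²·0.94] + 72.0936 = 165.909 + 72.0936 = 238.002.
Reliability = 238.002 / 251.864 = 0.945.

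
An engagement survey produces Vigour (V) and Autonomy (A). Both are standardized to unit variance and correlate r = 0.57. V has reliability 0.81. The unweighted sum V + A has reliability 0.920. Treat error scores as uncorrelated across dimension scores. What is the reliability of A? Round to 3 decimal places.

0.939

Var(V+A) = 2 + 2·0.57 = 3.140.
True-score variance = ρ_V + ρ_A + 2·0.57, so 0.920 = (0.81 + ρ_A + 1.14) / 3.140.
ρ_A = 0.920·3.140 − 0.81 − 1.14 = 0.939.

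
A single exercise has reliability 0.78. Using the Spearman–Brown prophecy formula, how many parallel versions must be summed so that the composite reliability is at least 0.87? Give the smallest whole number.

2

k ≥ ρ*(1−ρ₁)/(ρ₁(1−ρ*)) = 0.87·0.22 / (0.78·0.13) = 1.888.
Smallest integer k = 2.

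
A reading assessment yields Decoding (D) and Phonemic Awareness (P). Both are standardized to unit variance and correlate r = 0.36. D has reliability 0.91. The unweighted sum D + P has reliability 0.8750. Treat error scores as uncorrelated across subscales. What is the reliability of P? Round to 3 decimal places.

0.750

Var(D+P) = 2 + 2·0.36 = 2.720.
True-score variance = ρ_D + ρ_P + 2·0.36, so 0.8750 = (0.91 + ρ_P + 0.72) / 2.720.
ρ_P = 0.8750·2.720 − 0.91 − 0.72 = 0.750.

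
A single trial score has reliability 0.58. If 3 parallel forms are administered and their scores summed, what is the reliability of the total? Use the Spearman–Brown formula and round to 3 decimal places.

ρ_k = kρ / (1 + (k−1)ρ) = 3·0.58 / (1 + 2·0.58) = 1.740 / 2.160 = 0.806.

0.806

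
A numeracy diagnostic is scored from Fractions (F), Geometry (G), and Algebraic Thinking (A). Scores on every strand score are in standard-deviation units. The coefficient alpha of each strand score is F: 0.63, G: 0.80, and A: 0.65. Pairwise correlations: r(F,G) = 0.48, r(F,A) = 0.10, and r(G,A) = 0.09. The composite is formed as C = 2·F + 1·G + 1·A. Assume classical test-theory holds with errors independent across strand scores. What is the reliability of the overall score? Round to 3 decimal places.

0.761

Var(C) = 2² + 1 + 1 + 2·[2·0.48 + 2·0.10 + 0.09] = 6 + 2.5 = 8.5.
With uncorrelated errors the cross-covariances are all true-score covariance, so they carry over unchanged; only the diagonal terms shrink to ρᵢσᵢ².
True-score variance = [2²·0.63 + 0.80 + 0.65] + 2.5 = 3.97 + 2.5 = 6.47.
Reliability = 6.47 / 8.5 = 0.761.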